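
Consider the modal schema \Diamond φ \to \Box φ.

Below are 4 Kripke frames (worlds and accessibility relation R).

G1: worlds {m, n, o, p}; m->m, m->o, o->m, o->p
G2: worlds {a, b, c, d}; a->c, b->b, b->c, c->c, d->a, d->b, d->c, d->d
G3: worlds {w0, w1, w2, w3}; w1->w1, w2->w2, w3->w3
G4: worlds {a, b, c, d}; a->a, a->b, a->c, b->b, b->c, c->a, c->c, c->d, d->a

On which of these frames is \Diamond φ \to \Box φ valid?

This is the axiom for partial functionality; its first-order frame correspondent is \forall x \forall y \forall z (Rxy \wedge Rxz \to y = z).
G1: fails — m sees both m and o.
G2: fails — b sees both b and c.
G3: satisfies the condition.
G4: fails — a sees both a and b.
Valid on: G3.

G3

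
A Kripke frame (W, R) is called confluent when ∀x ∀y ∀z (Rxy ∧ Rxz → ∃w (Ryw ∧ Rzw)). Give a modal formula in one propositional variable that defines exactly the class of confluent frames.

◇□p → □◇p

The condition is convergence. The .2 schema ◇□p → □◇p defines it.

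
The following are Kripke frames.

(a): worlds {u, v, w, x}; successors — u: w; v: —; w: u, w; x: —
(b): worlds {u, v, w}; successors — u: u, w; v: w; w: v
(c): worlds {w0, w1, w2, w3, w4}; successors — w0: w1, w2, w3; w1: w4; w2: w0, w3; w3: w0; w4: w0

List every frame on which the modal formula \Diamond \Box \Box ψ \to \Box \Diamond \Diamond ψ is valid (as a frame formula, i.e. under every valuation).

(a), (b)

This is the axiom for a generalized confluence (Geach) condition; its first-order frame correspondent is \forall x \forall y \forall z ((xRy \wedge xRz) \to \exists w (y R^2 w \wedge z R^2 w)).
(a): ✓.
(b): ✓.
(c): fails — w0Rw1, w0Rw3 but no w with w1R²w and w3R²w.
Valid on: (a), (b).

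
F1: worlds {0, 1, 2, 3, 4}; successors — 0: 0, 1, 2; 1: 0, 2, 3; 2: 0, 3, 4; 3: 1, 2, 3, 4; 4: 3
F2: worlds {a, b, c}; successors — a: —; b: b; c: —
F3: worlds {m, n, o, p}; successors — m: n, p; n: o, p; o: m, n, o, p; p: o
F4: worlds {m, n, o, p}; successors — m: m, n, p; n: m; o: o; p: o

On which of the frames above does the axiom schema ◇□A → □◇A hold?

Frame correspondent (Sahlqvist): ∀x ∀y ∀z (Rxy ∧ Rxz → ∃w (Ryw ∧ Rzw)) — i.e. convergence.
F1: fails — R20 and R24 but 0 and 4 have no common successor.
F2: holds.
F3: fails — Rom and Rop but m and p have no common successor.
F4: fails — Rmm and Rmp but m and p have no common successor.
Valid on: F2.

F2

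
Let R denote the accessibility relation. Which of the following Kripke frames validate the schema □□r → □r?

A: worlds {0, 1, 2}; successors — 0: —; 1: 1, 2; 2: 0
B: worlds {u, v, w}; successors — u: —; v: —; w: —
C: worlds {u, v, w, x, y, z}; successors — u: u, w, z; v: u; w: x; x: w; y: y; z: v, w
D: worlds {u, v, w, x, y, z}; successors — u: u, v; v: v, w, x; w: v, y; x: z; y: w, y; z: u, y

The schema corresponds to density: ∀x ∀y (Rxy → ∃z (Rxz ∧ Rzy)).
A: fails — R20 but no z with R2z and Rz0.
B: ✓.
C: fails — Rxw but no t with Rxt and Rtw.
D: fails — Rxz but no t with Rxt and Rtz.
Valid on: B.

B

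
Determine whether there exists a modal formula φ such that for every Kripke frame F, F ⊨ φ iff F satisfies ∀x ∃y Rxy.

The condition is seriality. A defining modal formula is □p → ◇p.
Suppose □p→◇p is valid. At any x set V(p)=W. Then □p at x, so ◇p at x, so x has a successor.

Definable; □p → ◇p defines it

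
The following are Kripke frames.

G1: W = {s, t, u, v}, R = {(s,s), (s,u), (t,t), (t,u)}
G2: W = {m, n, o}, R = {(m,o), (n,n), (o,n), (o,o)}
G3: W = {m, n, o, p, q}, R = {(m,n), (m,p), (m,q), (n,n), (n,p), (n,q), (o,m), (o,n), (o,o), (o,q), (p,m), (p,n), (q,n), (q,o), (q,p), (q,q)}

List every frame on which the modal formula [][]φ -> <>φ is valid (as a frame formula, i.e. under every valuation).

Frame correspondent (Sahlqvist): forall x exists w (x R^2 w & xRw) — i.e. a generalized confluence (Geach) condition.
G1: fails — at u but no w with uR²w and uRw.
G2: condition met.
G3: condition met.

G2, G3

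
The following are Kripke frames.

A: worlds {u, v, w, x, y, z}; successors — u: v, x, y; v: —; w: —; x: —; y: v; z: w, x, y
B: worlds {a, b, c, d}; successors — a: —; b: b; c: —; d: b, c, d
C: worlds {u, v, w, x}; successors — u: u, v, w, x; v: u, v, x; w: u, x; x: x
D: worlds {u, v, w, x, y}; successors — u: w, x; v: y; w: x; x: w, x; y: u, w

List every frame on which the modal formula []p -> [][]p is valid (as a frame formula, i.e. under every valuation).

Frame correspondent (Sahlqvist): forall x forall y forall z (Rxy & Ryz -> Rxz) — i.e. transitivity.
A: fails — Rzy and Ryv but not Rzv.
B: holds.
C: fails — Rwu and Ruv but not Rwv.
D: fails — Rwx and Rxw but not Rww.
Valid on: B.

B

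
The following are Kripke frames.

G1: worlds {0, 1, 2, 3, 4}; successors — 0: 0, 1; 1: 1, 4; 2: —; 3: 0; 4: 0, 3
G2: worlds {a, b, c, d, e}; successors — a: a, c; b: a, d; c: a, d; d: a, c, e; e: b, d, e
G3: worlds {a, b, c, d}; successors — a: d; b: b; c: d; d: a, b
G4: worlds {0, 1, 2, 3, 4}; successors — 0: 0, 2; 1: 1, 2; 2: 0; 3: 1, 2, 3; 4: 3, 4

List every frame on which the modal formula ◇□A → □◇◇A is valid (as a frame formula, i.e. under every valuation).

G1, G2, G4

This is the axiom for a generalized confluence (Geach) condition; its first-order frame correspondent is ∀x ∀y ∀z ((xRy ∧ xRz) → ∃w (yRw ∧ zR²w)).
G1: ✓.
G2: ✓.
G3: fails — dRa, dRa but no w with aRw and aR²w.
G4: ✓.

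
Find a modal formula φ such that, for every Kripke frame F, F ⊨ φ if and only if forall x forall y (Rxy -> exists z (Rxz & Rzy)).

A defining formula is □□s → □s (the C4 axiom).
Suppose □□s→□s is valid. Take Rxy and set V(s)={w : xR²w}. Then □□s at x, so □s at x, so s at y, i.e. ∃z(Rxz∧Rzy).

□□s → □s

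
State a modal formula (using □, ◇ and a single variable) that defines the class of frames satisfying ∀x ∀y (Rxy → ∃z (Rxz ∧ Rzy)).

A defining formula is □□s → □s (the C4 axiom).
Suppose □□s→□s is valid. Take Rxy and set V(s)={w : xR²w}. Then □□s at x, so □s at x, so s at y, i.e. ∃z(Rxz∧Rzy).

□□s → □s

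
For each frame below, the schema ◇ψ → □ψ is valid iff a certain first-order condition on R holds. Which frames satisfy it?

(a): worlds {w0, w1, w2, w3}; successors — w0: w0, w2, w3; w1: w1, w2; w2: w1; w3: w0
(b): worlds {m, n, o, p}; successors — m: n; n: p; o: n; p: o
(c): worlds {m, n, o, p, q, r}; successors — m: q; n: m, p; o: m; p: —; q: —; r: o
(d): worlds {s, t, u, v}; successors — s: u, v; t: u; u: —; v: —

Frame correspondent (Sahlqvist): ∀x ∀y ∀z (Rxy ∧ Rxz → y = z) — i.e. partial functionality.
(a): fails — w0 sees both w0 and w2.
(b): condition met.
(c): fails — n sees both m and p.
(d): fails — s sees both u and v.
Valid on: (b).

(b)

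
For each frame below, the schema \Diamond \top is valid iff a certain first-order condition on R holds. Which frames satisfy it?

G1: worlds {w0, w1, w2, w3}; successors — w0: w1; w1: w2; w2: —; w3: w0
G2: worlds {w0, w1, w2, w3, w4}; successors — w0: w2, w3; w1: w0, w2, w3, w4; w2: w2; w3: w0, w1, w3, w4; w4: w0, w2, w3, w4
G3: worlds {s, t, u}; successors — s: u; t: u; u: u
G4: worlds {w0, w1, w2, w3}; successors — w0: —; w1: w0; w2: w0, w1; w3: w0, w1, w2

Frame correspondent (Sahlqvist): \forall x \exists y Rxy — i.e. seriality.
G1: fails — world w2 has no successor.
G2: condition met.
G3: condition met.
G4: fails — world w0 has no successor.
Valid on: G2, G3.

G2, G3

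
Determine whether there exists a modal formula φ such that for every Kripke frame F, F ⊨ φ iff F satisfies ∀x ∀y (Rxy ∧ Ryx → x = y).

Modal frame validity is preserved under surjective bounded morphisms.
The 8-cycle (worlds 0,1,2,3,4,5,6,7 with 0→1→2→3→4→5→6→7→0) is antisymmetric. Sending even-indexed worlds to s and odd-indexed worlds to t is a surjective bounded morphism onto the two-world frame with s↔t, which is not antisymmetric.
So no modal formula (or set of formulas) defines exactly the antisymmetric frames.

No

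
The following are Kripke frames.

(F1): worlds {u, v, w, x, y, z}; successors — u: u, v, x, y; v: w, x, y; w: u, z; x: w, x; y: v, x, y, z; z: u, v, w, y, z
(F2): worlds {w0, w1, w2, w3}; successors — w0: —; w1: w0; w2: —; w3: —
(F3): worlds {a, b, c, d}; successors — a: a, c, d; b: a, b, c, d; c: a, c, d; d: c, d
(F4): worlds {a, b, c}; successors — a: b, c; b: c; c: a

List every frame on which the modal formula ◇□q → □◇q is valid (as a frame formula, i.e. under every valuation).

(F3)

Frame correspondent (Sahlqvist): ∀x ∀y ∀z (Rxy ∧ Rxz → ∃w (Ryw ∧ Rzw)) — i.e. convergence.
(F1): fails — Rvx and Rvw but x and w have no common successor.
(F2): fails — Rw1w0 and Rw1w0 but w0 and w0 have no common successor.
(F3): satisfies the condition.
(F4): fails — Rac and Rab but c and b have no common successor.
Valid on: (F3).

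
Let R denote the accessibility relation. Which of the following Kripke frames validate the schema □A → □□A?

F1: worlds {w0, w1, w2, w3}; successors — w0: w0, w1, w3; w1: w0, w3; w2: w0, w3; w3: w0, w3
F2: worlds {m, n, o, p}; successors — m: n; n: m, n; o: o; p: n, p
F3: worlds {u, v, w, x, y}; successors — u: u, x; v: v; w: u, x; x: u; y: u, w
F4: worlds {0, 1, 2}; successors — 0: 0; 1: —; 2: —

F4

Frame correspondent (Sahlqvist): ∀x ∀y ∀z (Rxy ∧ Ryz → Rxz) — i.e. transitivity.
F1: fails — Rw1w0 and Rw0w1 but not Rw1w1.
F2: fails — Rpn and Rnm but not Rpm.
F3: fails — Rxu and Rux but not Rxx.
F4: holds.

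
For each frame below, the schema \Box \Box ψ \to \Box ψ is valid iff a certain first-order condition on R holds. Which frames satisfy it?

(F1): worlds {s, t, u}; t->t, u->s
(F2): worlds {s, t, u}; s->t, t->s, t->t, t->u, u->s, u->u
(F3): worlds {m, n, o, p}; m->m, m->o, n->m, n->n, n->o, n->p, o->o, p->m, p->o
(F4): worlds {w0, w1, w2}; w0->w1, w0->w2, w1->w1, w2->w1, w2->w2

This is the axiom for density; its first-order frame correspondent is \forall x \forall y (Rxy \to \exists z (Rxz \wedge Rzy)).
(F1): fails — Rus but no z with Ruz and Rzs.
(F2): holds.
(F3): holds.
(F4): holds.
Valid on: (F2), (F3), (F4).

(F2), (F3), (F4)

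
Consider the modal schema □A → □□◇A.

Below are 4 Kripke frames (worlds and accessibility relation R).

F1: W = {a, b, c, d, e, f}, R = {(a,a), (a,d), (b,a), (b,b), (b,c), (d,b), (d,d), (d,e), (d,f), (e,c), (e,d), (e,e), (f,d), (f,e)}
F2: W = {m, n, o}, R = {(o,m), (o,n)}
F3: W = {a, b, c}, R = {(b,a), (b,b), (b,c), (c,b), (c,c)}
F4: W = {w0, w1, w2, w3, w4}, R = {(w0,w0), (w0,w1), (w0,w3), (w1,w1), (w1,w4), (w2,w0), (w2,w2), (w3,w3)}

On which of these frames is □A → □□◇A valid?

F2

The schema corresponds to a generalized confluence (Geach) condition: ∀x ∀z (xR²z → ∃w (xRw ∧ zRw)).
F1: fails — bR²c but no w with bRw and cRw.
F2: satisfies the condition.
F3: fails — bR²a but no w with bRw and aRw.
F4: fails — w0R²w4 but no w with w0Rw and w4Rw.
Valid on: F2.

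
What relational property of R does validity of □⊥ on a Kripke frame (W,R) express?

□⊥ is valid iff no world has any successor (otherwise □⊥ fails at any world with one).
The converse is a direct semantic check.
So the correspondent is emptiness of R.

emptiness of R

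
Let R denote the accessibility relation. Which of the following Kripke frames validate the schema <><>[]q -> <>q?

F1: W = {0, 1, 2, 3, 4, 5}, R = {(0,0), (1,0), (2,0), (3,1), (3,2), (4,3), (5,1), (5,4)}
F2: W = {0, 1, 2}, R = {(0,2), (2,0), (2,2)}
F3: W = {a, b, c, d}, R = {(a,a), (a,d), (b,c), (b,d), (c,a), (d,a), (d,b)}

This is the axiom for a generalized confluence (Geach) condition; its first-order frame correspondent is forall x forall y (x R^2 y -> exists w (yRw & xRw)).
F1: fails — 3R²0 but no w with 0Rw and 3Rw.
F2: ✓.
F3: ✓.

F2, F3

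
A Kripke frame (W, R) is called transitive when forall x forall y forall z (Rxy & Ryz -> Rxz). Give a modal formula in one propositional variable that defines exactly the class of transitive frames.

This is transitivity; the standard corresponding axiom is 4: □ψ → □□ψ.
Suppose □ψ→□□ψ is valid. Take Rxy, Ryz and set V(ψ)={w : Rxw}. Then □ψ at x, so □□ψ at x, so □ψ at y, so ψ at z, i.e. Rxz.

□ψ → □□ψ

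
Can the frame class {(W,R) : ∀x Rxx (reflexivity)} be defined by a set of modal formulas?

The condition is reflexivity. A defining modal formula is □q → q.
Suppose □q→q is valid. At any x set V(q)={w : Rxw}. Then □q holds at x, so q holds at x, i.e. Rxx.

Yes, by □q → q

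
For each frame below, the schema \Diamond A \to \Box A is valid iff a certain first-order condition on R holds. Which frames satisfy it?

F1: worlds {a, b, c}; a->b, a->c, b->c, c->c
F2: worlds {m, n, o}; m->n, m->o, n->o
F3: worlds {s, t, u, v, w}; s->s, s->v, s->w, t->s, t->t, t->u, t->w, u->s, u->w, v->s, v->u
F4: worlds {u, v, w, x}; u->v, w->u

This is the axiom for partial functionality; its first-order frame correspondent is \forall x \forall y \forall z (Rxy \wedge Rxz \to y = z).
F1: fails — a sees both b and c.
F2: fails — m sees both n and o.
F3: fails — s sees both s and v.
F4: satisfies the condition.
Valid on: F4.

F4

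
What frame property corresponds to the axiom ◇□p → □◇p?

This schema is the .2 axiom.
It corresponds to convergence: ∀x ∀y ∀z (Rxy ∧ Rxz → ∃w (Ryw ∧ Rzw)).

convergence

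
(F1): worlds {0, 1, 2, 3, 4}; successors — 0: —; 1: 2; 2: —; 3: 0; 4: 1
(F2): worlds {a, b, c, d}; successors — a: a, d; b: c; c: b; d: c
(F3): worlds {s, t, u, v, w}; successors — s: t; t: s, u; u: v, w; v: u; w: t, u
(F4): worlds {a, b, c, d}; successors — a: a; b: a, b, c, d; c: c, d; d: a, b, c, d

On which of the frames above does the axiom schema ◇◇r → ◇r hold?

none

Frame correspondent (Sahlqvist): ∀x ∀y ∀z (Rxy ∧ Ryz → Rxz) — i.e. transitivity.
(F1): fails — R41 and R12 but not R42.
(F2): fails — Rbc and Rcb but not Rbb.
(F3): fails — Ruv and Rvu but not Ruu.
(F4): fails — Rcd and Rdb but not Rcb.
Valid on no frame.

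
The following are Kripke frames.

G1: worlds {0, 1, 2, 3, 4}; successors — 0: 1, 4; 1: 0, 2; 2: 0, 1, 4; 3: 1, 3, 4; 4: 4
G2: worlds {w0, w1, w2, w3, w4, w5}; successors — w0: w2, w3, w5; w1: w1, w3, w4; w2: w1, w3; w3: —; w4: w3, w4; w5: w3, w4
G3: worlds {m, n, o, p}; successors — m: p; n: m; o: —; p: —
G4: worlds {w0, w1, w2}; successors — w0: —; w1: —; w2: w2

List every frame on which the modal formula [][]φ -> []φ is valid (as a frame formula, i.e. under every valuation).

Frame correspondent (Sahlqvist): forall x forall y (Rxy -> exists z (Rxz & Rzy)) — i.e. density.
G1: fails — R12 but no z with R1z and Rz2.
G2: fails — Rw0w5 but no z with Rw0z and Rzw5.
G3: fails — Rnm but no z with Rnz and Rzm.
G4: ✓.
Valid on: G4.

G4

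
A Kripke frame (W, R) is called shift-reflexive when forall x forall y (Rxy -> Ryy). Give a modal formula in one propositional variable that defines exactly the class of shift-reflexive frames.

A defining formula is □(□q → q) (the T□ axiom).
Suppose □(□q→q) is valid. Take Rxy and set V(q)={w : Ryw}. Then at y, □q holds; since □(□q→q) at x, □q→q at y, so q at y, i.e. Ryy.

□(□q → q)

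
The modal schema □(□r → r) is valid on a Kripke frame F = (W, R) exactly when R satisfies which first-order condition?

Shift-reflexivity

Suppose □(□r→r) is valid. Take Rxy and set V(r)={w : Ryw}. Then at y, □r holds; since □(□r→r) at x, □r→r at y, so r at y, i.e. Ryy.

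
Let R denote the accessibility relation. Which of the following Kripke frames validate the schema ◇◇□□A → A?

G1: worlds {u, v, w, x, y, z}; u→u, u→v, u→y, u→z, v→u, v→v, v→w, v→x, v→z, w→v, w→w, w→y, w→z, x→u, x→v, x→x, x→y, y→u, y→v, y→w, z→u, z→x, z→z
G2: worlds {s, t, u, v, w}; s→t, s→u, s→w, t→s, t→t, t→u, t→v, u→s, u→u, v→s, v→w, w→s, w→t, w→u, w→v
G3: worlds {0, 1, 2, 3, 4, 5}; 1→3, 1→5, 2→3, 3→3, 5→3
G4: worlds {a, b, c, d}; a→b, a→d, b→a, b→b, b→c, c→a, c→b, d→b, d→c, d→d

The schema corresponds to a generalized confluence (Geach) condition: ∀x ∀y (xR²y → ∃w (yR²w ∧ x = w)).
G1: fails — wR²z but no t with zR²t and w=t.
G2: fails — vR²u but no w* with uR²w* and v=w*.
G3: fails — 1R²3 but no w with 3R²w and 1=w.
G4: condition met.

G4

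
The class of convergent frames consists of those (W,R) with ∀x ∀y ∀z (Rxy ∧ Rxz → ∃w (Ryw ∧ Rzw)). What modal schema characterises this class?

The condition is convergence. The .2 schema ◇□s → □◇s defines it.

◇□s → □◇s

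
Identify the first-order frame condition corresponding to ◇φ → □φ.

Suppose ◇φ→□φ is valid. Take Rxy, Rxz and set V(φ)={y}. Then ◇φ at x, so □φ at x, so φ at z, i.e. z=y.

partial functionality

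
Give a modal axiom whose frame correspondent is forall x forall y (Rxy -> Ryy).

□(□q → q)

A defining formula is □(□q → q) (the T□ axiom).
Suppose □(□q→q) is valid. Take Rxy and set V(q)={w : Ryw}. Then at y, □q holds; since □(□q→q) at x, □q→q at y, so q at y, i.e. Ryy.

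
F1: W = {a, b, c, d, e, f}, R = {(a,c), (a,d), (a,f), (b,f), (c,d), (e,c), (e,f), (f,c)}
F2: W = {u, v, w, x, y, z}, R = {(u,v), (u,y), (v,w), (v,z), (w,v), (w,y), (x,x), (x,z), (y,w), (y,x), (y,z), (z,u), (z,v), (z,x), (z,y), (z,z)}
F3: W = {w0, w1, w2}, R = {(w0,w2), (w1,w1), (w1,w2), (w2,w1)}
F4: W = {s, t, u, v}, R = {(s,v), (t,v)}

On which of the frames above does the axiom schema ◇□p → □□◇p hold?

Frame correspondent (Sahlqvist): ∀x ∀y ∀z ((xRy ∧ xR²z) → ∃w (yRw ∧ zRw)) — i.e. a generalized confluence (Geach) condition.
F1: fails — aRc, aR²d but no w with cRw and dRw.
F2: fails — uRv, uR²w but no t with vRt and wRt.
F3: satisfies the condition.
F4: satisfies the condition.
Valid on: F3, F4.

F3, F4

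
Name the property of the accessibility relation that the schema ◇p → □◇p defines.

Suppose ◇p→□◇p is valid. Take Rxy, Rxz and set V(p)={y}. Then ◇p at x, so □◇p at x, so ◇p at z, so some w with Rzw has p; w=y, i.e. Rzy. By symmetry of the argument, Ryz.
Conversely, any frame satisfying ∀x ∀y ∀z (Rxy ∧ Rxz → Ryz) validates the schema.
So the correspondent is the Euclidean property.

the Euclidean property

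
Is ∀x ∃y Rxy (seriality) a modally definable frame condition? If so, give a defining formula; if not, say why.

Definable; □p → ◇p defines it

The condition is seriality. A defining modal formula is □p → ◇p.
Suppose □p→◇p is valid. At any x set V(p)=W. Then □p at x, so ◇p at x, so x has a successor.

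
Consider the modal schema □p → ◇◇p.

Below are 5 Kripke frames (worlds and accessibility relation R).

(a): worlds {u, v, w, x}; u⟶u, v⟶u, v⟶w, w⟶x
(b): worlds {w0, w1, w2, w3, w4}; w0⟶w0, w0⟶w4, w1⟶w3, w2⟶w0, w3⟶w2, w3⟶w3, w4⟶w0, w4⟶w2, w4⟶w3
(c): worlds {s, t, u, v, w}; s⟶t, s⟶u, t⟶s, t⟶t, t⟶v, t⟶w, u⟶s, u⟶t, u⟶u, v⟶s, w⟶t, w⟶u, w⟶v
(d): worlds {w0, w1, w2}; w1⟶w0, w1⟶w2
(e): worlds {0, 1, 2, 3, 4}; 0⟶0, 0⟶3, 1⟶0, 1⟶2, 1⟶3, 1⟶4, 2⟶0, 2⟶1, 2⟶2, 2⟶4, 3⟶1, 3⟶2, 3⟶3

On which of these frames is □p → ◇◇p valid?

This is the axiom for a generalized confluence (Geach) condition; its first-order frame correspondent is ∀x ∃w (xRw ∧ xR²w).
(a): fails — at w but no t with wRt and wR²t.
(b): holds.
(c): fails — at v but no w* with vRw* and vR²w*.
(d): fails — at w0 but no w with w0Rw and w0R²w.
(e): fails — at 4 but no w with 4Rw and 4R²w.
Valid on: (b).

(b)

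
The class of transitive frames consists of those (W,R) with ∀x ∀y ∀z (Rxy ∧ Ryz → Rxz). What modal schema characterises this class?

□s → □□s

This is transitivity; the standard corresponding axiom is 4: □s → □□s.
Suppose □s→□□s is valid. Take Rxy, Ryz and set V(s)={w : Rxw}. Then □s at x, so □□s at x, so □s at y, so s at z, i.e. Rxz.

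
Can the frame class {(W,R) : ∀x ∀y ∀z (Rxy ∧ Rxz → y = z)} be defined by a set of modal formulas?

Yes — defined by ◇p → □p

The condition is partial functionality. A defining modal formula is ◇p → □p.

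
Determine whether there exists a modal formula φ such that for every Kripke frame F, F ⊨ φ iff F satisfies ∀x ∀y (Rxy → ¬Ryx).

No — not modally definable

Any modally definable frame class is closed under surjective bounded morphisms.
The 5-cycle (worlds a,b,c,d,e with a→b→c→d→e→a) is asymmetric. Mapping every world to a single reflexive point • is a surjective bounded morphism, and the reflexive point is not asymmetric (R•• but asymmetry requires ¬R••).
Hence asymmetry is not modally definable.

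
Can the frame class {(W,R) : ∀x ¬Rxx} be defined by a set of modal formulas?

Any modally definable frame class is closed under surjective bounded morphisms.
The 4-cycle (worlds w0,w1,w2,w3 with w0→w1→w2→w3→w0) is irreflexive, and the map sending every world to a single reflexive point • is a surjective bounded morphism (forth: every edge maps to (•,•); back: every world has a successor). So any modal formula valid on the 4-cycle is also valid on the reflexive point, which is not irreflexive.
So no modal formula (or set of formulas) defines exactly the irreflexive frames.

Not modally definable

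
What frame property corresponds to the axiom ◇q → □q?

Suppose ◇q→□q is valid. Take Rxy, Rxz and set V(q)={y}. Then ◇q at x, so □q at x, so q at z, i.e. z=y.

partial functionality: ∀x ∀y ∀z (Rxy ∧ Rxz → y = z)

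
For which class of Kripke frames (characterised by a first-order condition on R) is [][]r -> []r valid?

Suppose □□r→□r is valid. Take Rxy and set V(r)={w : xR²w}. Then □□r at x, so □r at x, so r at y, i.e. ∃z(Rxz∧Rzy).

density: forall x forall y (Rxy -> exists z (Rxz & Rzy))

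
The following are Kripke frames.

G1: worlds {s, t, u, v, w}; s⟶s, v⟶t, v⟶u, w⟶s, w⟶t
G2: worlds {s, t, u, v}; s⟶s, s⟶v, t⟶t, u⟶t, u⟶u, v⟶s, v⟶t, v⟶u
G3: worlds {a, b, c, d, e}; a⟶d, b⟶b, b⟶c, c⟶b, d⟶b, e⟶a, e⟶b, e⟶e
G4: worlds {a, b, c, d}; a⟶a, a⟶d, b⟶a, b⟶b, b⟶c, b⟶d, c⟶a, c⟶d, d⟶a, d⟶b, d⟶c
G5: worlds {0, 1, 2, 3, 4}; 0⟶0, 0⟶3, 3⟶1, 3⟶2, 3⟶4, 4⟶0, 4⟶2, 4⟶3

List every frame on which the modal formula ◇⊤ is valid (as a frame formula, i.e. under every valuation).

This is the axiom for seriality; its first-order frame correspondent is ∀x ∃y Rxy.
G1: fails — world t has no successor.
G2: condition met.
G3: condition met.
G4: condition met.
G5: fails — world 1 has no successor.
Valid on: G2, G3, G4.

G2, G3, G4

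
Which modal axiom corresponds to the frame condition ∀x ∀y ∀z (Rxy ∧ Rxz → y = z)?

◇ψ → □ψ

This is partial functionality; the standard corresponding axiom is CD: ◇ψ → □ψ.
Suppose ◇ψ→□ψ is valid. Take Rxy, Rxz and set V(ψ)={y}. Then ◇ψ at x, so □ψ at x, so ψ at z, i.e. z=y.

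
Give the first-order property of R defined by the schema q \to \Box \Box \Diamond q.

This is a Sahlqvist (Geach-type) schema ◇^0□^0q → □^2◇^1q.
First-order correspondent: \forall x \forall z (x R^2 z \to \exists w (x = w \wedge zRw)).

\forall x \forall z (x R^2 z \to \exists w (x = w \wedge zRw))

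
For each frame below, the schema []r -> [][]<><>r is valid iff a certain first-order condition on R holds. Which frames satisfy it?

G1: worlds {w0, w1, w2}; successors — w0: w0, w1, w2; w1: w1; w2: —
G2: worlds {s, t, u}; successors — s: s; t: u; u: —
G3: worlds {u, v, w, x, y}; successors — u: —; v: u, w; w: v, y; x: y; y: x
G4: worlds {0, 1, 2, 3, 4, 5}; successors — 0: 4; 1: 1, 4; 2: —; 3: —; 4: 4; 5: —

The schema corresponds to a generalized confluence (Geach) condition: forall x forall z (x R^2 z -> exists w (xRw & z R^2 w)).
G1: fails — w0R²w2 but no w with w0Rw and w2R²w.
G2: ✓.
G3: fails — vR²v but no t with vRt and vR²t.
G4: ✓.
Valid on: G2, G4.

G2, G4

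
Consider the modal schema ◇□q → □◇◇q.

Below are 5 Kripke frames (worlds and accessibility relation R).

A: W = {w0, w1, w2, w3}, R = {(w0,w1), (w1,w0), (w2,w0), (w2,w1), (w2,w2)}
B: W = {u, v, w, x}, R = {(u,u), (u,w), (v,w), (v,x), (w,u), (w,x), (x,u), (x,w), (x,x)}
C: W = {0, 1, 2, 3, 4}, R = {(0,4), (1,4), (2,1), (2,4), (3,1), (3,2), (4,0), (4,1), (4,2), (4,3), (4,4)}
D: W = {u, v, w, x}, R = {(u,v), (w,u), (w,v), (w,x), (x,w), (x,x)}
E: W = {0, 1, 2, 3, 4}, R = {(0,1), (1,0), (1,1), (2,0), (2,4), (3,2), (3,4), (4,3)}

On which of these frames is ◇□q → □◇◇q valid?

The schema corresponds to a generalized confluence (Geach) condition: ∀x ∀y ∀z ((xRy ∧ xRz) → ∃w (yRw ∧ zR²w)).
A: fails — w0Rw1, w0Rw1 but no w with w1Rw and w1R²w.
B: holds.
C: holds.
D: fails — uRv, uRv but no t with vRt and vR²t.
E: fails — 2R0, 2R4 but no w with 0Rw and 4R²w.
Valid on: B, C.

B, C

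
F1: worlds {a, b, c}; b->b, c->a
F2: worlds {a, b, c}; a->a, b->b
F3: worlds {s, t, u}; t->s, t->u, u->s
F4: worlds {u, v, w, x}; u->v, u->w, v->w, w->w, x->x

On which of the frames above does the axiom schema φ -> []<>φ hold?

Frame correspondent (Sahlqvist): forall x forall y (Rxy -> Ryx) — i.e. symmetry.
F1: fails — Rca but not Rac.
F2: holds.
F3: fails — Rus but not Rsu.
F4: fails — Ruv but not Rvu.
Valid on: F2.

F2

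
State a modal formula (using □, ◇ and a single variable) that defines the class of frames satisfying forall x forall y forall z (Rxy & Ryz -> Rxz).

□r → □□r

The condition is transitivity. The 4 schema □r → □□r defines it.
Suppose □r→□□r is valid. Take Rxy, Ryz and set V(r)={w : Rxw}. Then □r at x, so □□r at x, so □r at y, so r at z, i.e. Rxz.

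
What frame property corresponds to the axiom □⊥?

emptiness of R

□⊥ is valid iff no world has any successor (otherwise □⊥ fails at any world with one).
Conversely, on a frame with emptiness of R the schema holds at every world under every valuation.
So the correspondent is emptiness of R.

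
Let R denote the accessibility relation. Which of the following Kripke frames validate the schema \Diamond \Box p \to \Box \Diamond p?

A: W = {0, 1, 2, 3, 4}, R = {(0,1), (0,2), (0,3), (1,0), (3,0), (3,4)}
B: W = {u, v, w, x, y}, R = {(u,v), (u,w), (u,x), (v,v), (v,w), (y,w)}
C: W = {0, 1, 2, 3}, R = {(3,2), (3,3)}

none

The schema corresponds to convergence: \forall x \forall y \forall z (Rxy \wedge Rxz \to \exists w (Ryw \wedge Rzw)).
A: fails — R02 and R02 but 2 and 2 have no common successor.
B: fails — Ruv and Ruw but v and w have no common successor.
C: fails — R33 and R32 but 3 and 2 have no common successor.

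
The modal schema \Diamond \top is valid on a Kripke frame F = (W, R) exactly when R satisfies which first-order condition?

Seriality

◇⊤ holds at w iff w has a successor, so frame-validity of ◇⊤ is exactly seriality. Equivalently via □r → ◇r:
Suppose □r→◇r is valid. At any x set V(r)=W. Then □r at x, so ◇r at x, so x has a successor.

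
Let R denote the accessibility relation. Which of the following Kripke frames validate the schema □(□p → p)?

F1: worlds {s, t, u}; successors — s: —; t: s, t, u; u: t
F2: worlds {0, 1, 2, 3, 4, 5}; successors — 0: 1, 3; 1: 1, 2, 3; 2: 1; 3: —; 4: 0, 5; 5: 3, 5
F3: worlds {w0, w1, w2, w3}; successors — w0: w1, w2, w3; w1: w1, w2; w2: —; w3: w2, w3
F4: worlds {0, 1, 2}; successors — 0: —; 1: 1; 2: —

The schema corresponds to shift-reflexivity: ∀x ∀y (Rxy → Ryy).
F1: fails — Rtu but not Ruu.
F2: fails — R12 but not R22.
F3: fails — Rw1w2 but not Rw2w2.
F4: condition met.
Valid on: F4.

F4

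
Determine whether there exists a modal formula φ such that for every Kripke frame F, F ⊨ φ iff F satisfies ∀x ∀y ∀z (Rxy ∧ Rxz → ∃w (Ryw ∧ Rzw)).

The condition is convergence. A defining modal formula is ◇□q → □◇q.

Definable; ◇□q → □◇q defines it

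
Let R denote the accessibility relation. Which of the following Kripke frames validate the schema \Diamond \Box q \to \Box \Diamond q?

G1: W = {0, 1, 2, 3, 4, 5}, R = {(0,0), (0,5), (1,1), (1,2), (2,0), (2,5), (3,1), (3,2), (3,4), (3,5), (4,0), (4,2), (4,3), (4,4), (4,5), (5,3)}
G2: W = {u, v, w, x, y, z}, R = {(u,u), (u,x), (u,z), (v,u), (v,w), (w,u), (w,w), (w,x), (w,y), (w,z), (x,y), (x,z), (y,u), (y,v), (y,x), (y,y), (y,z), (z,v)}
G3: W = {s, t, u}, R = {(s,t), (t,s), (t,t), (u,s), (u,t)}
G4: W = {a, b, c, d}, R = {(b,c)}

G3

The schema corresponds to convergence: \forall x \forall y \forall z (Rxy \wedge Rxz \to \exists w (Ryw \wedge Rzw)).
G1: fails — R00 and R05 but 0 and 5 have no common successor.
G2: fails — Ruz and Ruu but z and u have no common successor.
G3: condition met.
G4: fails — Rbc and Rbc but c and c have no common successor.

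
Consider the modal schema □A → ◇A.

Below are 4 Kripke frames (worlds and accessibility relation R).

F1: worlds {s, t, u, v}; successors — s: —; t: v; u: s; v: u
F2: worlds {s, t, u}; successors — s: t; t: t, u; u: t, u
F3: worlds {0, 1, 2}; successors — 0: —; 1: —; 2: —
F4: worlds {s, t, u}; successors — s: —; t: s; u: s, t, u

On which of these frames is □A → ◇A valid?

This is the axiom for seriality; its first-order frame correspondent is ∀x ∃y Rxy.
F1: fails — world s has no successor.
F2: holds.
F3: fails — world 0 has no successor.
F4: fails — world s has no successor.

F2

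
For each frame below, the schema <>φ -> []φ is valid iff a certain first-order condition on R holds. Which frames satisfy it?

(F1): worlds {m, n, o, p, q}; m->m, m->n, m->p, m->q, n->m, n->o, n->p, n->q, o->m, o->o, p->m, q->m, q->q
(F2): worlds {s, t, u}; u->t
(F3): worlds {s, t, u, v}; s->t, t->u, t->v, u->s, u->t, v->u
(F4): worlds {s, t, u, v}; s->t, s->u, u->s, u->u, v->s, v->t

(F2)

Frame correspondent (Sahlqvist): forall x forall y forall z (Rxy & Rxz -> y = z) — i.e. partial functionality.
(F1): fails — m sees both m and n.
(F2): ✓.
(F3): fails — t sees both u and v.
(F4): fails — s sees both t and u.
Valid on: (F2).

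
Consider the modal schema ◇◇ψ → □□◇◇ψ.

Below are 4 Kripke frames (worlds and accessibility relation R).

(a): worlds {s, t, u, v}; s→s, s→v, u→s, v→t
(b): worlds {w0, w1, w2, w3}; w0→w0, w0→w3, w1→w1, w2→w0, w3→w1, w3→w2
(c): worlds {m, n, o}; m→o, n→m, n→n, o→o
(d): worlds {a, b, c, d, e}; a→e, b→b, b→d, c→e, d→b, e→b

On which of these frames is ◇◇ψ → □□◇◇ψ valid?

(d)

The schema corresponds to a generalized confluence (Geach) condition: ∀x ∀y ∀z ((xR²y ∧ xR²z) → ∃w (y = w ∧ zR²w)).
(a): fails — sR²s, sR²t but no w with s=w and tR²w.
(b): fails — w0R²w0, w0R²w1 but no w with w0=w and w1R²w.
(c): fails — nR²m, nR²m but no w with m=w and mR²w.
(d): condition met.
Valid on: (d).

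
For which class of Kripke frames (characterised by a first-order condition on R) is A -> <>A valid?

Replacing A by ¬A and contraposing gives the equivalent schema □A → A.
Suppose □A→A is valid. At any x set V(A)={w : Rxw}. Then □A holds at x, so A holds at x, i.e. Rxx.
Conversely, on a frame with reflexivity the schema holds at every world under every valuation.
Frame condition: forall x Rxx.

reflexivity: forall x Rxx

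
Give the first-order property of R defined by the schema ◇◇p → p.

This is a Sahlqvist (Geach-type) schema ◇^2□^0p → □^0◇^0p.
First-order correspondent: ∀x ∀y (xR²y → ∃w (y = w ∧ x = w)).

∀x ∀y (xR²y → ∃w (y = w ∧ x = w))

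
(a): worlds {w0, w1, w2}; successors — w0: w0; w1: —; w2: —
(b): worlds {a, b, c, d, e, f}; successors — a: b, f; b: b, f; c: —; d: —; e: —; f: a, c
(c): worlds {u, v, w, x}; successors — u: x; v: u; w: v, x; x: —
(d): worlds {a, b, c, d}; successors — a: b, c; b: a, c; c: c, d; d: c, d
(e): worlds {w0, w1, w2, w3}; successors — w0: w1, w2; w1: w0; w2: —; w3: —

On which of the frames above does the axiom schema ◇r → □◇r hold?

This is the axiom for the Euclidean property; its first-order frame correspondent is ∀x ∀y ∀z (Rxy ∧ Rxz → Ryz).
(a): holds.
(b): fails — Raf and Rab but not Rfb.
(c): fails — Rux and Rux but not Rxx.
(d): fails — Rab and Rab but not Rbb.
(e): fails — Rw0w1 and Rw0w1 but not Rw1w1.
Valid on: (a).

(a)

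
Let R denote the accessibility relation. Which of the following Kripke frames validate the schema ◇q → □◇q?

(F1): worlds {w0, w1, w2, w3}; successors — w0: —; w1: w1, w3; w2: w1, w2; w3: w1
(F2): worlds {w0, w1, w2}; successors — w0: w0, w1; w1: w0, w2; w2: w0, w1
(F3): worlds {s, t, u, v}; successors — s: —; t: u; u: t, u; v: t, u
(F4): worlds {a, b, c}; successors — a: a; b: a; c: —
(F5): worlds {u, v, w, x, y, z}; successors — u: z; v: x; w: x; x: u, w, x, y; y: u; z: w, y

(F4)

This is the axiom for the Euclidean property; its first-order frame correspondent is ∀x ∀y ∀z (Rxy ∧ Rxz → Ryz).
(F1): fails — Rw1w3 and Rw1w3 but not Rw3w3.
(F2): fails — Rw0w1 and Rw0w1 but not Rw1w1.
(F3): fails — Rut and Rut but not Rtt.
(F4): satisfies the condition.
(F5): fails — Ruz and Ruz but not Rzz.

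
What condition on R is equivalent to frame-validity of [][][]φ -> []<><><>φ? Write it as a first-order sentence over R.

forall x forall z (xRz -> exists w (x R^3 w & z R^3 w))

This is a Sahlqvist (Geach-type) schema ◇^0□^3φ → □^1◇^3φ.
Minimal-valuation argument: fix x; take any y with xR^0y and any z with xR^1z. Set V(φ) to the set of worlds R-reachable from y in exactly 3 steps. Then □^3φ holds at y, so the antecedent holds at x; validity forces ◇^3φ at z, giving a w with zR^3w and yR^3w.
First-order correspondent: forall x forall z (xRz -> exists w (x R^3 w & z R^3 w)).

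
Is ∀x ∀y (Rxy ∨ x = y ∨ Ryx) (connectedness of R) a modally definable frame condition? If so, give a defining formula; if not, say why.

Not modally definable

If a class were modally definable it would be closed under disjoint unions (Goldblatt–Thomason).
Take 2 disjoint single-world reflexive frames: each is trivially connected, but their disjoint union has 2 worlds with no edge between distinct components, so it is not connected.
So the class is not modally definable.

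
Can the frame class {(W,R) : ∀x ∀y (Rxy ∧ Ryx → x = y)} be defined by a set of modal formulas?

Not definable by any modal formula

If a class were modally definable it would be closed under surjective bounded morphisms (Goldblatt–Thomason).
The 8-cycle (worlds a,b,c,d,e,f,g,h with a→b→c→d→e→f→g→h→a) is antisymmetric. Sending even-indexed worlds to a and odd-indexed worlds to b is a surjective bounded morphism onto the two-world frame with a↔b, which is not antisymmetric.
Hence antisymmetry is not modally definable.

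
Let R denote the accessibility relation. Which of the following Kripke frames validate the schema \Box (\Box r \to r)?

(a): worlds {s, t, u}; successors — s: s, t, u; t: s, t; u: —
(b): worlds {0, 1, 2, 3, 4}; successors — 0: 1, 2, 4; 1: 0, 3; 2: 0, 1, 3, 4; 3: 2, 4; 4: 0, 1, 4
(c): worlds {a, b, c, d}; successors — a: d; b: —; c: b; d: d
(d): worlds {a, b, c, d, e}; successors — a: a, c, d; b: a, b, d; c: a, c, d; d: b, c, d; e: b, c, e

(d)

The schema corresponds to shift-reflexivity: \forall x \forall y (Rxy \to Ryy).
(a): fails — Rsu but not Ruu.
(b): fails — R10 but not R00.
(c): fails — Rcb but not Rbb.
(d): ✓.
Valid on: (d).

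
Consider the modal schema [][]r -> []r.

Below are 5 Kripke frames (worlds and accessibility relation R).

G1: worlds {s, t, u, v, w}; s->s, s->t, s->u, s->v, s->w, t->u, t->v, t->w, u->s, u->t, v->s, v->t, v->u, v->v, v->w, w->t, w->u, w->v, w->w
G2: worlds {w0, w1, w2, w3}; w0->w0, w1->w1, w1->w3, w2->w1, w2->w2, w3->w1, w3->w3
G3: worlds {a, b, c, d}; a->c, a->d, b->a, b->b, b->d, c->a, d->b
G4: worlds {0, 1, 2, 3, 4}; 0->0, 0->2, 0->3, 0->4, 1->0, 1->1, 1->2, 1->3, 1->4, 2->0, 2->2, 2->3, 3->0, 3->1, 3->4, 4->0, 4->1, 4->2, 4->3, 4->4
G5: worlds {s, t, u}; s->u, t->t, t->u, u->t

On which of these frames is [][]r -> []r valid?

G1, G2, G4

Frame correspondent (Sahlqvist): forall x forall y (Rxy -> exists z (Rxz & Rzy)) — i.e. density.
G1: holds.
G2: holds.
G3: fails — Rac but no z with Raz and Rzc.
G4: holds.
G5: fails — Rsu but no z with Rsz and Rzu.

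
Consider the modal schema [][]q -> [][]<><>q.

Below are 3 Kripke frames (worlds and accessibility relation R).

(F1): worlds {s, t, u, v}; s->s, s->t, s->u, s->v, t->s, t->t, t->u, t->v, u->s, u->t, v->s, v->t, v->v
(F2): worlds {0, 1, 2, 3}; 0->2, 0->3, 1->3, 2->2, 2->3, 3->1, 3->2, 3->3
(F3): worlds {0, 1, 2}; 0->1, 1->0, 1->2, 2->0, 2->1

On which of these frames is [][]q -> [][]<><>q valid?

(F1), (F2), (F3)

The schema corresponds to a generalized confluence (Geach) condition: forall x forall z (x R^2 z -> exists w (x R^2 w & z R^2 w)).
(F1): holds.
(F2): holds.
(F3): holds.
Valid on: (F1), (F2), (F3).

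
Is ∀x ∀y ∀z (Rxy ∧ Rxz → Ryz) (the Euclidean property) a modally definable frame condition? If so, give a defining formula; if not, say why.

Yes, by ◇p → □◇p

This is a Sahlqvist condition; the 5 axiom ◇p → □◇p defines it.
Suppose ◇p→□◇p is valid. Take Rxy, Rxz and set V(p)={y}. Then ◇p at x, so □◇p at x, so ◇p at z, so some w with Rzw has p; w=y, i.e. Rzy. By symmetry of the argument, Ryz.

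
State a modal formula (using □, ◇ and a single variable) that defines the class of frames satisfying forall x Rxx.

The condition is reflexivity. The T schema □p → p defines it.
Suppose □p→p is valid. At any x set V(p)={w : Rxw}. Then □p holds at x, so p holds at x, i.e. Rxx.

□p → p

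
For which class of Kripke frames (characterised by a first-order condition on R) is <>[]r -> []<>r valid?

convergence: forall x forall y forall z (Rxy & Rxz -> exists w (Ryw & Rzw))

Suppose ◇□r→□◇r is valid. Take Rxy, Rxz and set V(r)={w : Ryw}. Then □r at y so ◇□r at x, so □◇r at x, so ◇r at z, giving w with Rzw and Ryw.
Conversely, on a frame with convergence the schema holds at every world under every valuation.
Frame condition: forall x forall y forall z (Rxy & Rxz -> exists w (Ryw & Rzw)).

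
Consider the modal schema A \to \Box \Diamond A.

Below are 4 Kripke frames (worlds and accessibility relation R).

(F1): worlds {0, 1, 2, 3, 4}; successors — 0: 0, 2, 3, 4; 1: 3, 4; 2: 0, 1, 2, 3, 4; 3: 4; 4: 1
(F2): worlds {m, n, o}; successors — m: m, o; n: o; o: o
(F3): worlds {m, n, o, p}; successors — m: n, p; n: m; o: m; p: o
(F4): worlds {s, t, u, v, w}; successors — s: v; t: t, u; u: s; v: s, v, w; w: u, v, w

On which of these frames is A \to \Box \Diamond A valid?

This is the axiom for symmetry; its first-order frame correspondent is \forall x \forall y (Rxy \to Ryx).
(F1): fails — R34 but not R43.
(F2): fails — Rno but not Ron.
(F3): fails — Rom but not Rmo.
(F4): fails — Rwu but not Ruw.

none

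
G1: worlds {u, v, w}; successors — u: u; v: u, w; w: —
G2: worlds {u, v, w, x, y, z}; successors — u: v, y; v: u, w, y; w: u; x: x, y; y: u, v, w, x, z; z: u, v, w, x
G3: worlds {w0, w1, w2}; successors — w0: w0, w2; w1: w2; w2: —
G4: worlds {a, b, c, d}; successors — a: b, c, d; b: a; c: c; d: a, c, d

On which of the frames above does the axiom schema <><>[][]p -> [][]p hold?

G1

This is the axiom for a generalized confluence (Geach) condition; its first-order frame correspondent is forall x forall y forall z ((x R^2 y & x R^2 z) -> exists w (y R^2 w & z = w)).
G1: ✓.
G2: fails — uR²w, uR²u but no t with wR²t and u=t.
G3: fails — w0R²w2, w0R²w0 but no w with w2R²w and w0=w.
G4: fails — aR²c, aR²a but no w with cR²w and a=w.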